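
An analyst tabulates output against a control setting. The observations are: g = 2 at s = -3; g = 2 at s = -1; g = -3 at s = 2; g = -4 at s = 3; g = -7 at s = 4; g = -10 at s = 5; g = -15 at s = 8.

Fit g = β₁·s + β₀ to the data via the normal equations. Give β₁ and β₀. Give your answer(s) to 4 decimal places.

MᵀM·[β₁, β₀]ᵀ = Mᵀg reads: 128·β₁ + 18·β₀ = -224;  18·β₁ + 7·β₀ = -35.
Δ = 128·7 − 18² = 572.
β₁ = ((-224)·7 − 18·(-35))/572 = -469/286; β₀ = (128·(-35) − 18·(-224))/572 = -112/143.

β₁ = -1.6399, β₀ = -0.7832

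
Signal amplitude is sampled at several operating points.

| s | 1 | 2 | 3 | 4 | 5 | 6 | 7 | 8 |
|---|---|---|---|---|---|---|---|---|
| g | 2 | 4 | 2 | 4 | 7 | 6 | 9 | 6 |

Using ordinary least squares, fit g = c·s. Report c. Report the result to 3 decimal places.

c = 1.049

The normal system AᵀA·[c]ᵀ = Aᵀg is [[204]]·[c]ᵀ = [214]ᵀ.
Hence c = 214 / 204 ≈ 1.04902.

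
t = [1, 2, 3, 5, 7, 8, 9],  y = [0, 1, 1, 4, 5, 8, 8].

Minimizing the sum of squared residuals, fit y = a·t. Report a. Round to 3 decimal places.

With design matrix X, XᵀX = [[233]] and Xᵀy = [196]ᵀ.
a = 196/233 = 0.841202.

a = 0.841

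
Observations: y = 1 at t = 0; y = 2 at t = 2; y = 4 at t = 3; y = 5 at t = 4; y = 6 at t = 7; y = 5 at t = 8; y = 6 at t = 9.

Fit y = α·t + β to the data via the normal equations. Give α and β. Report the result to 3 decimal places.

α = 0.523, β = 1.676

The normal system MᵀM·[α, β]ᵀ = Mᵀy is [[223, 33]; [33, 7]]·[α, β]ᵀ = [172, 29]ᵀ.
Eliminating β: 7·(row 1) − 33·(row 2) gives 472·α = 7·172 − 33·29 = 247, so α = 247/472.
Then β = (29 − 33·(247/472))/7 = 791/472.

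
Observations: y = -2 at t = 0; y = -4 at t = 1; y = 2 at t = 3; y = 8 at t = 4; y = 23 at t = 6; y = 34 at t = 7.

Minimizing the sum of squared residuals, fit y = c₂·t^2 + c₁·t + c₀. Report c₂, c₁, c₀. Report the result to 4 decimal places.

c₂ = 0.9167, c₁ = -1.1767, c₀ = -2.6733

Normal-equation sums: Σt^2·t^2 = 4035, Σt^2·t = 651, Σt^2 = 111, Σt·t = 111, Σt = 21, Σ1 = 6.
For Mᵀy: Σt^2·y = 2636, Σt·y = 410, Σy = 61.
MᵀM·[c₂, c₁, c₀]ᵀ = Mᵀy becomes [[4035, 651, 111]; [651, 111, 21]; [111, 21, 6]]·[c₂, c₁, c₀]ᵀ = [2636, 410, 61]ᵀ.
Inverting the 3×3 Gram matrix, [c₂, c₁, c₀]ᵀ = [11/12, -353/300, -401/150]ᵀ.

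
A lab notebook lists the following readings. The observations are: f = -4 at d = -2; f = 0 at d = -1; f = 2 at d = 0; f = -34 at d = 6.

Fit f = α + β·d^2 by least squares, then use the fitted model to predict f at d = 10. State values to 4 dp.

f̂ = -96.5634

From the data, Σ1 = 4, Σd^2 = 41, Σd^2·d^2 = 1313.
And Σf = -36, Σd^2·f = -1240.
Normal equations: [[4, 41]; [41, 1313]]·[α, β]ᵀ = [-36, -1240]ᵀ.
det = 4·1313 − 41² = 3571.
α = ((-36)·1313 − 41·(-1240))/3571 = 3572/3571; β = (4·(-1240) − 41·(-36))/3571 = -3484/3571.
At d = 10: f̂ = (3572/3571)·(1) + (-3484/3571)·(100) = -344828/3571.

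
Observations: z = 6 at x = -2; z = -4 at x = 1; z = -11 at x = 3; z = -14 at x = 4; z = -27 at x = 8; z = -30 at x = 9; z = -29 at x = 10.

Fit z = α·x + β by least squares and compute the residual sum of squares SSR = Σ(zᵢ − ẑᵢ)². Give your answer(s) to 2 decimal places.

SSR = 13.06

Entries of AᵀA: Σx·x = 275, Σx = 33, Σ1 = 7.
Moment sums: Σx·z = -881, Σz = -109.
Δ = 275·7 − 33² = 836.
α = ((-881)·7 − 33·(-109))/836 = -1285/418; β = (275·(-109) − 33·(-881))/836 = -41/38.
Residuals: 389/418, 32/209, -146/209, -261/418, -555/418, -262/209, 1179/418; SSR = 2729/209.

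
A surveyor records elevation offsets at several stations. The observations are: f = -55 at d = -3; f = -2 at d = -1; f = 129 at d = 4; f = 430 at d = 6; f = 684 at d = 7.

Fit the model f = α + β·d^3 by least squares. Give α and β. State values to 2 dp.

The normal equations are: 5·α + 595·β = 1186;  595·α + 169131·β = 337235.
(Σ1 = 5, Σd^3 = 595, Σd^3·d^3 = 169131, Σf = 1186, Σd^3·f = 337235.)
Determinant 5·169131 − 595² = 491630.
α = (1186·169131 − 595·337235)/491630 = -65459/491630; β = (5·337235 − 595·1186)/491630 = 196101/98326.

α = -0.13, β = 1.99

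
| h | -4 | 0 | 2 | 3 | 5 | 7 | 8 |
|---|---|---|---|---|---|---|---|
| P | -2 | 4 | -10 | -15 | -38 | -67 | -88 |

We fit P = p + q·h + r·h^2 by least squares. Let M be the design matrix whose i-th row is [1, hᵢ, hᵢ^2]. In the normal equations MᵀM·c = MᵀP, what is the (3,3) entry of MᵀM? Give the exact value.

7475

Row 3 ↔ basis h^2, column 3 ↔ basis h^2, so (MᵀM)_{3,3} = Σᵢ (h^2)·(h^2) = (16)·(16) + (0)·(0) + (4)·(4) + (9)·(9) + (25)·(25) + (49)·(49) + (64)·(64) = 7475.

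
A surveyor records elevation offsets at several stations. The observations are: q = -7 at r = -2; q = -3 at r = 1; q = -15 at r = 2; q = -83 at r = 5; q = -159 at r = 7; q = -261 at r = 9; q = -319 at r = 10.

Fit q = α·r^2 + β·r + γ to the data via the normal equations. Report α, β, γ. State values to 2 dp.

Sums needed: Σr^2·r^2 = 19620, Σr^2·r = 2198, Σr^2 = 264, Σr·r = 264, Σr = 32, Σ1 = 7.
Right-hand side: Σr^2·q = -62998, Σr·q = -7086, Σq = -847.
Row-reducing yields α = -822441/271529, β = -488791/271529, γ = 397239/271529.

α = -3.03, β = -1.80, γ = 1.46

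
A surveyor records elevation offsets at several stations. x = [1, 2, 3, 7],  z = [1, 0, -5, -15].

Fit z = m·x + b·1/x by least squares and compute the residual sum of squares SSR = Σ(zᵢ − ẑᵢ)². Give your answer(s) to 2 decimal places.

SSR = 6.25

Normal-equation sums: Σx·x = 63, Σx·1/x = 4, Σ1/x·1/x = 2437/1764.
Right-hand side: Σx·z = -119, Σ1/x·z = -59/21.
Normal equations: [[63, 4]; [4, 2437/1764]]·[m, b]ᵀ = [-119, -59/21]ᵀ.
Determinant 63·(2437/1764) − 4² = 1989/28.
m = ((-119)·(2437/1764) − 4·(-59/21))/(1989/28) = -2969/1377; b = (63·(-59/21) − 4·(-119))/(1989/28) = 644/153.
Residuals: -1450/1377, 3040/1377, 10/153, -700/1377; SSR = 8600/1377.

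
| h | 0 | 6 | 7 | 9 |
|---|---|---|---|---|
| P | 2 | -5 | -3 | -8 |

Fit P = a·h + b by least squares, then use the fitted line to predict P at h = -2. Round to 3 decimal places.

Compute the Gram sums: Σh·h = 166, Σh = 22, Σ1 = 4.
For MᵀP: Σh·P = -123, ΣP = -14.
So MᵀM·[a, b]ᵀ = MᵀP: [[166, 22]; [22, 4]]·[a, b]ᵀ = [-123, -14]ᵀ.
Eliminating b: 4·(row 1) − 22·(row 2) gives 180·a = 4·(-123) − 22·(-14) = -184, so a = -46/45.
Then b = ((-14) − 22·(-46/45))/4 = 191/90.
At h = -2: P̂ = (-46/45)·(-2) + (191/90)·(1) = 25/6.

P̂ = 4.167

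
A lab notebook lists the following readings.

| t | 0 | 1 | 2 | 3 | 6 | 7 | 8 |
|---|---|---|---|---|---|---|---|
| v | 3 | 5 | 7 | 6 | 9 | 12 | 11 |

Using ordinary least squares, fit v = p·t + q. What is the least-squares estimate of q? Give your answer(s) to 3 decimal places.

q = 3.733

Sums needed: Σt·t = 163, Σt = 27, Σ1 = 7.
For Aᵀv: Σt·v = 263, Σv = 53.
So AᵀA·[p, q]ᵀ = Aᵀv: [[163, 27]; [27, 7]]·[p, q]ᵀ = [263, 53]ᵀ.
det = 163·7 − 27² = 412.
p = (263·7 − 27·53)/412 = 205/206; q = (163·53 − 27·263)/412 = 769/206.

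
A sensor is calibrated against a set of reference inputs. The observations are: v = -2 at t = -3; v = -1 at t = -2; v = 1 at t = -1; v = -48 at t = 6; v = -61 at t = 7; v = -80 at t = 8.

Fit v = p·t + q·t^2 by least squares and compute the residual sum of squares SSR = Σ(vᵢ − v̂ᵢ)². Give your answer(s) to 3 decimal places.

SSR = 4.646

The normal system MᵀM·[p, q]ᵀ = Mᵀv is [[163, 1035]; [1035, 7891]]·[p, q]ᵀ = [-1348, -9858]ᵀ.
Determinant 163·7891 − 1035² = 215008.
p = ((-1348)·7891 − 1035·(-9858))/215008 = -217019/107504; q = (163·(-9858) − 1035·(-1348))/215008 = -105837/107504.
Residuals: 21617/26876, -59097/53752, -1839/53752, -23973/53752, 73701/53752, -11325/13438; SSR = 249733/53752.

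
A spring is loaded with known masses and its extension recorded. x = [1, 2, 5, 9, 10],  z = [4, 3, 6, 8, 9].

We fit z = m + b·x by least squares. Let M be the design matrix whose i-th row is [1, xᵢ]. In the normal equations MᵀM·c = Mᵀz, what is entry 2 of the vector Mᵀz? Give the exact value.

Entry 2 ↔ basis x, so (Mᵀz)_{2} = Σᵢ (x)·zᵢ = (1)·(4) + (2)·(3) + (5)·(6) + (9)·(8) + (10)·(9) = 202.

202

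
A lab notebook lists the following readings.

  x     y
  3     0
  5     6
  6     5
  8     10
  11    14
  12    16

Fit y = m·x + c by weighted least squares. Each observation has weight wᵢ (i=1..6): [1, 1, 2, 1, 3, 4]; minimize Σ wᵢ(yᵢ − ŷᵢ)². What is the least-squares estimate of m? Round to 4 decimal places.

m = 1.6903

MᵀWM·[m, c]ᵀ = MᵀWy reads: 1109·m + 109·c = 1400;  109·m + 12·c = 132.
det = 1109·12 − 109² = 1427.
m = (1400·12 − 109·132)/1427 = 2412/1427; c = (1109·132 − 109·1400)/1427 = -6212/1427.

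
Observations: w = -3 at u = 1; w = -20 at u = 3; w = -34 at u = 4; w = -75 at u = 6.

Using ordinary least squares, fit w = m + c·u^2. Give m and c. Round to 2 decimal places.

m = -1.19, c = -2.05

Normal-equation sums: Σ1 = 4, Σu^2 = 62, Σu^2·u^2 = 1634.
Moment sums: Σw = -132, Σu^2·w = -3427.
MᵀM·[m, c]ᵀ = Mᵀw becomes [[4, 62]; [62, 1634]]·[m, c]ᵀ = [-132, -3427]ᵀ.
Δ = 4·1634 − 62² = 2692.
m = ((-132)·1634 − 62·(-3427))/2692 = -1607/1346; c = (4·(-3427) − 62·(-132))/2692 = -1381/673.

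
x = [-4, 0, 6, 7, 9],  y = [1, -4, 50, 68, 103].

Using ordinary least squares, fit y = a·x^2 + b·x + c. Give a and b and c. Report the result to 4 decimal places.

a = 0.9914, b = 2.9889, c = -3.2467

Sums needed: Σx^2·x^2 = 10514, Σx^2·x = 1224, Σx^2 = 182, Σx·x = 182, Σx = 18, Σ1 = 5.
Right-hand side: Σx^2·y = 13491, Σx·y = 1699, Σy = 218.
So MᵀM·[a, b, c]ᵀ = Mᵀy: [[10514, 1224, 182]; [1224, 182, 18]; [182, 18, 5]]·[a, b, c]ᵀ = [13491, 1699, 218]ᵀ.
Solving the 3×3 system (Gaussian elimination) gives a = 327857/330702, b = 329473/110234, c = -536848/165351.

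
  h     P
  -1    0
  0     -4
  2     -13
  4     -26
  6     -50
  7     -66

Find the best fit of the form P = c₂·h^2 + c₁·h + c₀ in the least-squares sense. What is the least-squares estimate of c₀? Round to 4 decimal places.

The normal equations are: 3970·c₂ + 630·c₁ + 106·c₀ = -5502;  630·c₂ + 106·c₁ + 18·c₀ = -892;  106·c₂ + 18·c₁ + 6·c₀ = -159.
Inverting the 3×3 Gram matrix, [c₂, c₁, c₀]ᵀ = [-609/676, -1741/676, -483/169]ᵀ.

c₀ = -2.8580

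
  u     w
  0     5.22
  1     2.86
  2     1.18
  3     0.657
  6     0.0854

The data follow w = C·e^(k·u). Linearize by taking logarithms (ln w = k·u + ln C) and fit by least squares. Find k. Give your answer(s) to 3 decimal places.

Taking logs, ln w = k·u + ln C, so regress ln w on u.
XᵀX = [[50.0000, 12.0000]; [12.0000, 5]], rhs = [-14.6408, -0.0116]ᵀ  (here Σu = 12.0000, Σ(u)² = 50.0000, Σln w = -0.0116, Σu·ln w = -14.6408).
Solving (det = 106.0000): k = -0.68929, ln C = 1.65196.

k = -0.689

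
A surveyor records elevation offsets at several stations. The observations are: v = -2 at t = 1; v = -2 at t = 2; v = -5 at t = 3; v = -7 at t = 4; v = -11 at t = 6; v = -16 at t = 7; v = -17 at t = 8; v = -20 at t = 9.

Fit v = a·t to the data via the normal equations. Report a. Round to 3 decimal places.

Compute the Gram sums: Σt·t = 260.
For Aᵀv: Σt·v = -543.
a = (-543)/260 = -2.08846.

a = -2.088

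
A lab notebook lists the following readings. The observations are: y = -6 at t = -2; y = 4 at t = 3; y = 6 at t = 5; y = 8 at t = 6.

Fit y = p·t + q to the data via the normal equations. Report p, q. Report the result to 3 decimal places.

p = 1.737, q = -2.211

Compute the Gram sums: Σt·t = 74, Σt = 12, Σ1 = 4.
For Xᵀy: Σt·y = 102, Σy = 12.
det = 74·4 − 12² = 152.
p = (102·4 − 12·12)/152 = 33/19; q = (74·12 − 12·102)/152 = -42/19.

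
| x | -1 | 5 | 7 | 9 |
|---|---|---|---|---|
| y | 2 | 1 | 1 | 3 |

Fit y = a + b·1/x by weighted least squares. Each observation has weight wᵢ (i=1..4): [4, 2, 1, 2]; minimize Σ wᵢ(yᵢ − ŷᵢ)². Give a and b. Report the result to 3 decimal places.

Sums needed: Σwᵢ·1 = 9, Σwᵢ·1/x = -1019/315, Σwᵢ·1/x·1/x = 409313/99225.
And Σwᵢ·y = 17, Σwᵢ·1/x·y = -713/105.
Eliminating b: (409313/99225)·(row 1) − (-1019/315)·(row 2) gives (2645456/99225)·a = (409313/99225)·17 − (-1019/315)·(-713/105) = 955736/19845, so a = 597335/330682.
Then b = ((-713/105) − (-1019/315)·(597335/330682))/(409313/99225) = -75915/330682.

a = 1.806, b = -0.230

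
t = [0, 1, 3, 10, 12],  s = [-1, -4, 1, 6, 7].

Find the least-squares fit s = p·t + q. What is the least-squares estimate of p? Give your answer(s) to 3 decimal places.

Setting ∂/∂p … = 0 gives: 254·p + 26·q = 143;  26·p + 5·q = 9.
det = 254·5 − 26² = 594.
p = (143·5 − 26·9)/594 = 481/594; q = (254·9 − 26·143)/594 = -716/297.

p = 0.810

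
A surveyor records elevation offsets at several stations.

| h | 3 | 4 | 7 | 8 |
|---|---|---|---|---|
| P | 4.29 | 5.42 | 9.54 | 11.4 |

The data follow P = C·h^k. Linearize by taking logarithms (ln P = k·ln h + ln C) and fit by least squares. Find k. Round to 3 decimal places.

Let Y = ln P. Fitting Y = k·ln h + ln C by least squares:
XᵀX = [[11.2394, 6.5103]; [6.5103, 4]], rhs = [13.3924, 7.8355]ᵀ  (here Σln h = 6.5103, Σ(ln h)² = 11.2394, Σln P = 7.8355, Σln h·ln P = 13.3924).
Δ = 11.2394·4 − (6.5103)² = 2.5742; k = (13.3924·4 − 6.5103·7.8355)/2.5742 = 0.99395, ln C = (11.2394·7.8355 − 6.5103·13.3924)/2.5742 = 0.34116.

k = 0.994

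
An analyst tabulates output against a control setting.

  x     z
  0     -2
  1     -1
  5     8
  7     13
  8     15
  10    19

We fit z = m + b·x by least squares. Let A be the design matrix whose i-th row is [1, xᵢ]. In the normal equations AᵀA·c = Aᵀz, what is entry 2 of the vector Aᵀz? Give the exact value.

Entry 2 ↔ basis x, so (Aᵀz)_{2} = Σᵢ (x)·zᵢ = (0)·(-2) + (1)·(-1) + (5)·(8) + (7)·(13) + (8)·(15) + (10)·(19) = 440.

440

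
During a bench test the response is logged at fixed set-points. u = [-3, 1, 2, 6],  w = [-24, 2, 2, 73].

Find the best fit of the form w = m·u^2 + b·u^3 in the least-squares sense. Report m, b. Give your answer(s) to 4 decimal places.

m = -1.0578, b = 0.5150

Normal-equation sums: Σu^2·u^2 = 1394, Σu^2·u^3 = 7566, Σu^3·u^3 = 47450.
Moment sums: Σu^2·w = 2422, Σu^3·w = 16434.
XᵀX·[m, b]ᵀ = Xᵀw becomes [[1394, 7566]; [7566, 47450]]·[m, b]ᵀ = [2422, 16434]ᵀ.
Δ = 1394·47450 − 7566² = 8900944.
m = (2422·47450 − 7566·16434)/8900944 = -45268/42793; b = (1394·16434 − 7566·2422)/8900944 = 286509/556309.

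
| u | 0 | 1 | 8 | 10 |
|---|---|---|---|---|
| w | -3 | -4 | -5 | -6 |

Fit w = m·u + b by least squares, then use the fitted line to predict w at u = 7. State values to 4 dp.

ŵ = -5.0569

Compute the Gram sums: Σu·u = 165, Σu = 19, Σ1 = 4.
And Σu·w = -104, Σw = -18.
AᵀA·[m, b]ᵀ = Aᵀw becomes [[165, 19]; [19, 4]]·[m, b]ᵀ = [-104, -18]ᵀ.
det = 165·4 − 19² = 299.
m = ((-104)·4 − 19·(-18))/299 = -74/299; b = (165·(-18) − 19·(-104))/299 = -994/299.
At u = 7: ŵ = (-74/299)·(7) + (-994/299)·(1) = -1512/299.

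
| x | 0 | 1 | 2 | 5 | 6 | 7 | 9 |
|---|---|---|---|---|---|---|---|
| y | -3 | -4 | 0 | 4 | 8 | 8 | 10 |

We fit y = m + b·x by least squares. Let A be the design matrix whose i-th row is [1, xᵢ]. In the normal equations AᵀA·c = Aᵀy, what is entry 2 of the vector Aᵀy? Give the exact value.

210

Entry 2 ↔ basis x, so (Aᵀy)_{2} = Σᵢ (x)·yᵢ = (0)·(-3) + (1)·(-4) + (2)·(0) + (5)·(4) + (6)·(8) + (7)·(8) + (9)·(10) = 210.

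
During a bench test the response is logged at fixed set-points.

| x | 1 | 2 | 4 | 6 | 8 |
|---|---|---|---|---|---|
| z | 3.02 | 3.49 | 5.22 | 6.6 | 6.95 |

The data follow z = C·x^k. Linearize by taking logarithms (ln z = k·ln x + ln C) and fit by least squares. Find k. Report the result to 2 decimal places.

k = 0.44

Linearized form: ln z = k·ln x + ln C. From the 5 transformed points,
Σln x = 5.9506, Σ(ln x)² = 9.9367, Σln z = 7.8335, Σln x·ln z = 10.5699.
Equations: 9.9367·k + 5.9506·ln C = 10.5699;  5.9506·k + 5·ln C = 7.8335.
Δ = 9.9367·5 − (5.9506)² = 14.2736; k = (10.5699·5 − 5.9506·7.8335)/14.2736 = 0.43684, ln C = (9.9367·7.8335 − 5.9506·10.5699)/14.2736 = 1.04680.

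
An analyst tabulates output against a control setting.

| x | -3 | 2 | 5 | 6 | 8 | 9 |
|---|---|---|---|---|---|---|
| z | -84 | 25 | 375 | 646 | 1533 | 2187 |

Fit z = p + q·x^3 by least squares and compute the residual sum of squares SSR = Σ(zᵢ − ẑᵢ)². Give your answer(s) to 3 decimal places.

Compute the Gram sums: Σ1 = 6, Σx^3 = 1563, Σx^3·x^3 = 856659.
Moment sums: Σz = 4682, Σx^3·z = 2568098.
Normal equations: [[6, 1563]; [1563, 856659]]·[p, q]ᵀ = [4682, 2568098]ᵀ.
Determinant 6·856659 − 1563² = 2696985.
p = (4682·856659 − 1563·2568098)/2696985 = -1019912/898995; q = (6·2568098 − 1563·4682)/2696985 = 898958/299665.
Residuals: -336014/179799, 383959/179799, 1033787/898995, -754102/898995, -1620241/898995, 1100831/898995; SSR = 13328932/898995.

SSR = 14.826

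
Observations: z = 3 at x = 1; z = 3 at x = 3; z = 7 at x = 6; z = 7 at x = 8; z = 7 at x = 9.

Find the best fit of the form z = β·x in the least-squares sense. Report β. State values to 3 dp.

Entries of MᵀM: Σx·x = 191.
For Mᵀz: Σx·z = 173.
MᵀM·[β]ᵀ = Mᵀz becomes [[191]]·[β]ᵀ = [173]ᵀ.
β = 173/191 = 0.905759.

β = 0.906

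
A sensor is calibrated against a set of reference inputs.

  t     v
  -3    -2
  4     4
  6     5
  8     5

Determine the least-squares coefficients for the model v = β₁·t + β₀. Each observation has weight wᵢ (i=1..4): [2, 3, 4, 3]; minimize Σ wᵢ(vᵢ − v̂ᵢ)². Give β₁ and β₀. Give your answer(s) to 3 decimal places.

Entries of XᵀWX: Σwᵢ·t·t = 402, Σwᵢ·t = 54, Σwᵢ·1 = 12.
Moment sums: Σwᵢ·t·v = 300, Σwᵢ·v = 43.
XᵀWX·[β₁, β₀]ᵀ = XᵀWv becomes [[402, 54]; [54, 12]]·[β₁, β₀]ᵀ = [300, 43]ᵀ.
Determinant 402·12 − 54² = 1908.
β₁ = (300·12 − 54·43)/1908 = 71/106; β₀ = (402·43 − 54·300)/1908 = 181/318.

β₁ = 0.670, β₀ = 0.569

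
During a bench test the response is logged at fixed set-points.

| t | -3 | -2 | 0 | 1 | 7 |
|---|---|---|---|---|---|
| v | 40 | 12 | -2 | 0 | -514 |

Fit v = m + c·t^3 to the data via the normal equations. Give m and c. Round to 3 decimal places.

Setting ∂/∂m … = 0 gives: 5·m + 309·c = -464;  309·m + 118443·c = -177478.
(Σ1 = 5, Σt^3 = 309, Σt^3·t^3 = 118443, Σv = -464, Σt^3·v = -177478.)
det = 5·118443 − 309² = 496734.
m = ((-464)·118443 − 309·(-177478))/496734 = -19475/82789; c = (5·(-177478) − 309·(-464))/496734 = -372007/248367.

m = -0.235, c = -1.498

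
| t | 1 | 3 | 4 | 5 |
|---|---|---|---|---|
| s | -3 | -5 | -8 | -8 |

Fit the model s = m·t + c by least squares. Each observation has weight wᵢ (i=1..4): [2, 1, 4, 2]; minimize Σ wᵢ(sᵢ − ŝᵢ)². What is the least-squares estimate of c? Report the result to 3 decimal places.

Compute the Gram sums: Σwᵢ·t·t = 125, Σwᵢ·t = 31, Σwᵢ·1 = 9.
For AᵀWs: Σwᵢ·t·s = -229, Σwᵢ·s = -59.
AᵀWA·[m, c]ᵀ = AᵀWs becomes [[125, 31]; [31, 9]]·[m, c]ᵀ = [-229, -59]ᵀ.
Determinant 125·9 − 31² = 164.
m = ((-229)·9 − 31·(-59))/164 = -58/41; c = (125·(-59) − 31·(-229))/164 = -69/41.

c = -1.683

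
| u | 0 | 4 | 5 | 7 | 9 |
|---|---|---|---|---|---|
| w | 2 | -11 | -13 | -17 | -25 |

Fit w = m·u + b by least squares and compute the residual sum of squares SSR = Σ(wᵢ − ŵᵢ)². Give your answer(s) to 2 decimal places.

AᵀA·[m, b]ᵀ = Aᵀw reads: 171·m + 25·b = -453;  25·m + 5·b = -64.
det = 171·5 − 25² = 230.
m = ((-453)·5 − 25·(-64))/230 = -133/46; b = (171·(-64) − 25·(-453))/230 = 381/230.
Residuals: 79/230, -251/230, -1/5, 182/115, -73/115; SSR = 979/230.

SSR = 4.26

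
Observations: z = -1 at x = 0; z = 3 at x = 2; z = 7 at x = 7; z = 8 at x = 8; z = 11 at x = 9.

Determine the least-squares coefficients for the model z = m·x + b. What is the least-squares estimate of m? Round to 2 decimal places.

Forming AᵀA = [[198, 26]; [26, 5]] and Aᵀz = [218, 28]ᵀ gives AᵀA·[m, b]ᵀ = Aᵀz.
det = 198·5 − 26² = 314.
m = (218·5 − 26·28)/314 = 181/157; b = (198·28 − 26·218)/314 = -62/157.

m = 1.15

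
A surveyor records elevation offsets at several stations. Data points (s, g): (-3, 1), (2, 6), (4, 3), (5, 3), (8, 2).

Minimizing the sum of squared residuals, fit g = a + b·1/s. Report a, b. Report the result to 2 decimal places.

Setting ∂/∂a … = 0 gives: 5·a + (89/120)·b = 15;  (89/120)·a + (6901/14400)·b = 64/15.
(Σ1 = 5, Σ1/s = 89/120, Σ1/s·1/s = 6901/14400, Σg = 15, Σ1/s·g = 64/15.)
Determinant 5·(6901/14400) − (89/120)² = 3323/1800.
a = (15·(6901/14400) − (89/120)·(64/15))/(3323/1800) = 57947/26584; b = (5·(64/15) − (89/120)·15)/(3323/1800) = 18375/3323.

a = 2.18, b = 5.53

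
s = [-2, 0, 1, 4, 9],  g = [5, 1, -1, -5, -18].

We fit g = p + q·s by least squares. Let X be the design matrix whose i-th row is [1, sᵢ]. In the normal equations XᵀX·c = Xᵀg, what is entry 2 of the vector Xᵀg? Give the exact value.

-193

Entry 2 ↔ basis s, so (Xᵀg)_{2} = Σᵢ (s)·gᵢ = (-2)·(5) + (0)·(1) + (1)·(-1) + (4)·(-5) + (9)·(-18) = -193.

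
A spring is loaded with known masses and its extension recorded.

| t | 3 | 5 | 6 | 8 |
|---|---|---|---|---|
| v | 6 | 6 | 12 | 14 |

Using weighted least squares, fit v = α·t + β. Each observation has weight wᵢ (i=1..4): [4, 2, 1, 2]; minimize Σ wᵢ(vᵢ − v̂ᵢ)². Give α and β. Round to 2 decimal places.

α = 1.62, β = 0.54

With design matrix M, MᵀWM = [[250, 44]; [44, 9]] and MᵀWv = [428, 76]ᵀ.
Eliminating β: 9·(row 1) − 44·(row 2) gives 314·α = 9·428 − 44·76 = 508, so α = 254/157.
Then β = (76 − 44·(254/157))/9 = 84/157.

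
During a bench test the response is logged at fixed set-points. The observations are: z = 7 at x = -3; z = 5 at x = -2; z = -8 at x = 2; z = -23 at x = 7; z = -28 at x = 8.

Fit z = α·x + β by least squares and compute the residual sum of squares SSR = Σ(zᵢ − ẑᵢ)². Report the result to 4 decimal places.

SSR = 2.3953

Sums needed: Σx·x = 130, Σx = 12, Σ1 = 5.
Right-hand side: Σx·z = -432, Σz = -47.
So MᵀM·[α, β]ᵀ = Mᵀz: [[130, 12]; [12, 5]]·[α, β]ᵀ = [-432, -47]ᵀ.
Δ = 130·5 − 12² = 506.
α = ((-432)·5 − 12·(-47))/506 = -798/253; β = (130·(-47) − 12·(-432))/506 = -463/253.
Residuals: -160/253, 12/23, 35/253, 10/11, -237/253; SSR = 606/253.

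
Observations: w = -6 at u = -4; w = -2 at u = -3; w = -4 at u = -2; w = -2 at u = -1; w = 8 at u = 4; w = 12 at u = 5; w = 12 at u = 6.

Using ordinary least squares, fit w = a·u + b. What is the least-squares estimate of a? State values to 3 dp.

Setting ∂/∂a … = 0 gives: 107·a + 5·b = 204;  5·a + 7·b = 18.
Eliminating b: 7·(row 1) − 5·(row 2) gives 724·a = 7·204 − 5·18 = 1338, so a = 669/362.
Then b = (18 − 5·(669/362))/7 = 453/362.

a = 1.848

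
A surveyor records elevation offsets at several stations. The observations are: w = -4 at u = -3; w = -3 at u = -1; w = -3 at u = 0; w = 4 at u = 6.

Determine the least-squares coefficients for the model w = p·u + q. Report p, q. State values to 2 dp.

p = 0.93, q = -1.97

The normal equations are: 46·p + 2·q = 39;  2·p + 4·q = -6.
(Σu·u = 46, Σu = 2, Σ1 = 4, Σu·w = 39, Σw = -6.)
Eliminating q: 4·(row 1) − 2·(row 2) gives 180·p = 4·39 − 2·(-6) = 168, so p = 14/15.
Then q = ((-6) − 2·(14/15))/4 = -59/30.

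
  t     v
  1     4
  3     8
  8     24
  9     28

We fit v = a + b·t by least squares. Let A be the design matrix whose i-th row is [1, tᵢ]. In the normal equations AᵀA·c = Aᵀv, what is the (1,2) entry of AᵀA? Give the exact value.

Row 1 ↔ basis 1, column 2 ↔ basis t, so (AᵀA)_{1,2} = Σᵢ t = (1)·(1) + (1)·(3) + (1)·(8) + (1)·(9) = 21.

21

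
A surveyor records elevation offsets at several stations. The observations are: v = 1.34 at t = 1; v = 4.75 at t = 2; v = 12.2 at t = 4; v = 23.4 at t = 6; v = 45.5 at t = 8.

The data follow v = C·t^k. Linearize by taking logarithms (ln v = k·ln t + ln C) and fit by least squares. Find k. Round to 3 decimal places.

k = 1.632

Taking logs, ln v = k·ln t + ln C, so regress ln v on ln t.
Over the data: Σln t = 5.9506, Σ(ln t)² = 9.9367, Σln v = 11.3227, Σln t·ln v = 18.1354.
Normal system: [[9.9367, 5.9506]; [5.9506, 5]]·[k, ln C]ᵀ = [18.1354, 11.3227]ᵀ.
Δ = 9.9367·5 − (5.9506)² = 14.2736; k = (18.1354·5 − 5.9506·11.3227)/14.2736 = 1.63237, ln C = (9.9367·11.3227 − 5.9506·18.1354)/14.2736 = 0.32181.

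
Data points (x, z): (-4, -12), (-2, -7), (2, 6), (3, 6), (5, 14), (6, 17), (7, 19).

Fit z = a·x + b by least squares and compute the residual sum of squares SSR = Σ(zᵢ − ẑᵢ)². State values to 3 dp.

The normal equations are: 143·a + 17·b = 397;  17·a + 7·b = 43.
Determinant 143·7 − 17² = 712.
a = (397·7 − 17·43)/712 = 256/89; b = (143·43 − 17·397)/712 = -75/89.
Residuals: 31/89, -36/89, 97/89, -159/89, 41/89, 52/89, -26/89; SSR = 472/89.

SSR = 5.303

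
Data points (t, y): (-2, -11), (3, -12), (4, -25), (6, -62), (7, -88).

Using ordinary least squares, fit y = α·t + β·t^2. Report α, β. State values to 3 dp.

α = 1.868, β = -2.048

MᵀM·[α, β]ᵀ = Mᵀy reads: 114·α + 642·β = -1102;  642·α + 4050·β = -7096.
Δ = 114·4050 − 642² = 49536.
α = ((-1102)·4050 − 642·(-7096))/49536 = 7711/4128; β = (114·(-7096) − 642·(-1102))/49536 = -8455/4128.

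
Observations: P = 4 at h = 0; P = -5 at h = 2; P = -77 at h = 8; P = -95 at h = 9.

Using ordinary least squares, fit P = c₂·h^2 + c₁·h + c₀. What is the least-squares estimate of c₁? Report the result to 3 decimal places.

c₁ = -2.759

The normal system XᵀX·[c₂, c₁, c₀]ᵀ = XᵀP is [[10673, 1249, 149]; [1249, 149, 19]; [149, 19, 4]]·[c₂, c₁, c₀]ᵀ = [-12643, -1481, -173]ᵀ.
Solving the 3×3 system (Gaussian elimination) gives c₂ = -327/356, c₁ = -4911/1780, c₀ = 3623/890.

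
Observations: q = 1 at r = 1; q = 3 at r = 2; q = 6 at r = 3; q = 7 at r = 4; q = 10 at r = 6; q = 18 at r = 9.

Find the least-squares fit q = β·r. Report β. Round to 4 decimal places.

β = 1.8707

AᵀA·[β]ᵀ = Aᵀq reads: 147·β = 275.
(Σr·r = 147, Σr·q = 275.)
β = 275/147 = 1.87075.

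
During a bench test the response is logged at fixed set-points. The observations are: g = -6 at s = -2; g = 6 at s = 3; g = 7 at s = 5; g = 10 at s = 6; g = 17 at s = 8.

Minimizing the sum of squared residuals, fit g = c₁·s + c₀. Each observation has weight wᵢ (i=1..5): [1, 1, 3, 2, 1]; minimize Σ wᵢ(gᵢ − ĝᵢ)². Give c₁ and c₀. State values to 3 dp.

MᵀWM·[c₁, c₀]ᵀ = MᵀWg reads: 224·c₁ + 36·c₀ = 391;  36·c₁ + 8·c₀ = 58.
(Σwᵢ·s·s = 224, Σwᵢ·s = 36, Σwᵢ·1 = 8, Σwᵢ·s·g = 391, Σwᵢ·g = 58.)
det = 224·8 − 36² = 496.
c₁ = (391·8 − 36·58)/496 = 65/31; c₀ = (224·58 − 36·391)/496 = -271/124.

c₁ = 2.097, c₀ = -2.185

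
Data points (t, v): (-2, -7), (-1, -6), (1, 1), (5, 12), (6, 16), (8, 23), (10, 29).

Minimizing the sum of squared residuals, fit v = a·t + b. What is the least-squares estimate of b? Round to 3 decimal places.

From the data, Σt·t = 231, Σt = 27, Σ1 = 7.
Moment sums: Σt·v = 651, Σv = 68.
Normal equations: [[231, 27]; [27, 7]]·[a, b]ᵀ = [651, 68]ᵀ.
det = 231·7 − 27² = 888.
a = (651·7 − 27·68)/888 = 907/296; b = (231·68 − 27·651)/888 = -623/296.

b = -2.105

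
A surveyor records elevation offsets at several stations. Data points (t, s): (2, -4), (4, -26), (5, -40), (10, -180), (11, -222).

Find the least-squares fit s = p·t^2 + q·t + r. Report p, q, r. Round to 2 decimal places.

p = -2.01, q = 2.03, r = -0.58

Setting ∂/∂p … = 0 gives: 25538·p + 2528·q + 266·r = -46294;  2528·p + 266·q + 32·r = -4554;  266·p + 32·q + 5·r = -472.
(Σt^2·t^2 = 25538, Σt^2·t = 2528, Σt^2 = 266, Σt·t = 266, Σt = 32, Σ1 = 5, Σt^2·s = -46294, Σt·s = -4554, Σs = -472.)
Solving the 3×3 system (Gaussian elimination) gives p = -12761/6357, q = 4297/2119, r = -286/489.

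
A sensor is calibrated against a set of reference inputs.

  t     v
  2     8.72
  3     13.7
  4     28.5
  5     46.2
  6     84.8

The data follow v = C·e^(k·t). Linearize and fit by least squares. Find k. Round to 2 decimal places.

k = 0.58

With ln vᵢ as the transformed response and tᵢ as the regressor:
Σt = 20.0000, Σ(t)² = 90.0000, Σln v = 16.4062, Σt·ln v = 71.3897.
Equations: 90.0000·k + 20.0000·ln C = 71.3897;  20.0000·k + 5·ln C = 16.4062.
Δ = 90.0000·5 − (20.0000)² = 50.0000; k = (71.3897·5 − 20.0000·16.4062)/50.0000 = 0.57649, ln C = (90.0000·16.4062 − 20.0000·71.3897)/50.0000 = 0.97526.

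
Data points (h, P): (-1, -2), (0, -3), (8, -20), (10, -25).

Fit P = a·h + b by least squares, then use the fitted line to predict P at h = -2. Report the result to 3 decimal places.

P̂ = 0.674

Entries of XᵀX: Σh·h = 165, Σh = 17, Σ1 = 4.
And Σh·P = -408, ΣP = -50.
So XᵀX·[a, b]ᵀ = XᵀP: [[165, 17]; [17, 4]]·[a, b]ᵀ = [-408, -50]ᵀ.
Eliminating b: 4·(row 1) − 17·(row 2) gives 371·a = 4·(-408) − 17·(-50) = -782, so a = -782/371.
Then b = ((-50) − 17·(-782/371))/4 = -1314/371.
At h = -2: P̂ = (-782/371)·(-2) + (-1314/371)·(1) = 250/371.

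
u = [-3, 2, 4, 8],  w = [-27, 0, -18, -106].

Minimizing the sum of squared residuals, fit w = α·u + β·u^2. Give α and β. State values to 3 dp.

Sums needed: Σu·u = 93, Σu·u^2 = 557, Σu^2·u^2 = 4449.
Right-hand side: Σu·w = -839, Σu^2·w = -7315.
Normal equations: [[93, 557]; [557, 4449]]·[α, β]ᵀ = [-839, -7315]ᵀ.
Determinant 93·4449 − 557² = 103508.
α = ((-839)·4449 − 557·(-7315))/103508 = 85436/25877; β = (93·(-7315) − 557·(-839))/103508 = -53243/25877.

α = 3.302, β = -2.058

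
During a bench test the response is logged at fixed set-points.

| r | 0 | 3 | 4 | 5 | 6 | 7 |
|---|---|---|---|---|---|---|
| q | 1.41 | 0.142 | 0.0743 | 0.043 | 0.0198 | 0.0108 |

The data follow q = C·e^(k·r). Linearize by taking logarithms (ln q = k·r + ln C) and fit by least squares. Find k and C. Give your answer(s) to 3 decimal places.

Taking logs, ln q = k·r + ln C, so regress ln q on r.
Over the data: Σr = 25.0000, Σ(r)² = 135.0000, Σln q = -15.8048, Σr·ln q = -87.2170.
Normal system: [[135.0000, 25.0000]; [25.0000, 6]]·[k, ln C]ᵀ = [-87.2170, -15.8048]ᵀ.
Slope k = (n·Σr·ln q − Σr·Σln q)/(n·Σ(r)² − (Σr)²) = (6·-87.2170 − 25.0000·-15.8048)/185.0000 = -0.69287; ln C = (Σln q − k·Σr)/n = 0.25284, so C = exp(0.25284) = 1.28768.

k = -0.693, C = 1.288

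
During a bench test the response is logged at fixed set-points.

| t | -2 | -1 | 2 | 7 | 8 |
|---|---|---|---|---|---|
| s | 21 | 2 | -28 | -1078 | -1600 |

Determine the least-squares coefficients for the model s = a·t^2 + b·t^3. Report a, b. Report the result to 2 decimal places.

With design matrix X, XᵀX = [[6530, 49574]; [49574, 379922]] and Xᵀs = [-155248, -1189348]ᵀ.
Eliminating b: 379922·(row 1) − 49574·(row 2) gives 23309184·a = 379922·(-155248) − 49574·(-1189348) = -21392904, so a = -891371/971216.
Then b = ((-1189348) − 49574·(-891371/971216))/379922 = -2924087/971216.

a = -0.92, b = -3.01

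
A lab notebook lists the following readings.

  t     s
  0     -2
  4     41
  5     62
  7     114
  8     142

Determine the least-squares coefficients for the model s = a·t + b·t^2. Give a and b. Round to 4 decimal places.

The normal equations are: 154·a + 1044·b = 2408;  1044·a + 7378·b = 16880.
(Σt·t = 154, Σt·t^2 = 1044, Σt^2·t^2 = 7378, Σt·s = 2408, Σt^2·s = 16880.)
Determinant 154·7378 − 1044² = 46276.
a = (2408·7378 − 1044·16880)/46276 = 35876/11569; b = (154·16880 − 1044·2408)/46276 = 21392/11569.

a = 3.1010, b = 1.8491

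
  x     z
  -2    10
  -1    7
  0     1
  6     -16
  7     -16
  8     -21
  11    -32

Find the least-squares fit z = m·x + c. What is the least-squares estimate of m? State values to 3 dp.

From the data, Σx·x = 275, Σx = 29, Σ1 = 7.
Right-hand side: Σx·z = -755, Σz = -67.
Normal equations: [[275, 29]; [29, 7]]·[m, c]ᵀ = [-755, -67]ᵀ.
det = 275·7 − 29² = 1084.
m = ((-755)·7 − 29·(-67))/1084 = -1671/542; c = (275·(-67) − 29·(-755))/1084 = 1735/542.

m = -3.083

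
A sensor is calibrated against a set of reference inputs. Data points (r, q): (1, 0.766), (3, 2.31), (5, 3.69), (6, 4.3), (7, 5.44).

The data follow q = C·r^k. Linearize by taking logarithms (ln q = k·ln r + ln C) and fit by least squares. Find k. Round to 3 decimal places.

Let Y = ln q. Fitting Y = k·ln r + ln C by least squares:
XᵀX = [[10.7942, 6.4457]; [6.4457, 5]], rhs = [8.9306, 5.0287]ᵀ  (here Σln r = 6.4457, Σ(ln r)² = 10.7942, Σln q = 5.0287, Σln r·ln q = 8.9306).
Δ = 10.7942·5 − (6.4457)² = 12.4237; k = (8.9306·5 − 6.4457·5.0287)/12.4237 = 0.98515, ln C = (10.7942·5.0287 − 6.4457·8.9306)/12.4237 = -0.26426.

k = 0.985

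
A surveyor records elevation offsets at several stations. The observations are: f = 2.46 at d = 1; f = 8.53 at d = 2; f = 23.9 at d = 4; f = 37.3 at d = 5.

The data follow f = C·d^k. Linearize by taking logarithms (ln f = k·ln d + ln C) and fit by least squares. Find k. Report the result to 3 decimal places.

Linearized form: ln f = k·ln d + ln C. From the 4 transformed points,
XᵀX = [[4.9926, 3.6889]; [3.6889, 4]], rhs = [11.7103, 9.8366]ᵀ  (here Σln d = 3.6889, Σ(ln d)² = 4.9926, Σln f = 9.8366, Σln d·ln f = 11.7103).
Slope k = (n·Σln d·ln f − Σln d·Σln f)/(n·Σ(ln d)² − (Σln d)²) = (4·11.7103 − 3.6889·9.8366)/6.3624 = 1.65898; ln C = (Σln f − k·Σln d)/n = 0.92921.

k = 1.659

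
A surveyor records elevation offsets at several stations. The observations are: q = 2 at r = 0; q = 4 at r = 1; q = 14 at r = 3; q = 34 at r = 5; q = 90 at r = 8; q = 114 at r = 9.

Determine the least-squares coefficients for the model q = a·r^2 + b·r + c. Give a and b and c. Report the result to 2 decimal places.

a = 1.47, b = -0.90, c = 2.70

The normal system AᵀA·[a, b, c]ᵀ = Aᵀq is [[11364, 1394, 180]; [1394, 180, 26]; [180, 26, 6]]·[a, b, c]ᵀ = [15974, 1962, 258]ᵀ.
Inverting the 3×3 Gram matrix, [a, b, c]ᵀ = [5431/3687, -1103/1229, 9950/3687]ᵀ.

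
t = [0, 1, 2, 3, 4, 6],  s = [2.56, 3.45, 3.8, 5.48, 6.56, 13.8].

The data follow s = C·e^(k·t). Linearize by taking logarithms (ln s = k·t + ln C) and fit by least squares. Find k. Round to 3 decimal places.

Linearized form: ln s = k·t + ln C. From the 6 transformed points,
XᵀX = [[66.0000, 16.0000]; [16.0000, 6]], rhs = [32.2837, 9.7201]ᵀ  (here Σt = 16.0000, Σ(t)² = 66.0000, Σln s = 9.7201, Σt·ln s = 32.2837).
Solving (det = 140.0000): k = 0.27271, ln C = 0.89279.

k = 0.273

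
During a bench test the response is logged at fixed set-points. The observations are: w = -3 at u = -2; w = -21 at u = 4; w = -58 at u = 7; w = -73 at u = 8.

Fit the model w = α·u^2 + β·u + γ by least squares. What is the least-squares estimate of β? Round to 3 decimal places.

Sums needed: Σu^2·u^2 = 6769, Σu^2·u = 911, Σu^2 = 133, Σu·u = 133, Σu = 17, Σ1 = 4.
Right-hand side: Σu^2·w = -7862, Σu·w = -1068, Σw = -155.
MᵀM·[α, β, γ]ᵀ = Mᵀw becomes [[6769, 911, 133]; [911, 133, 17]; [133, 17, 4]]·[α, β, γ]ᵀ = [-7862, -1068, -155]ᵀ.
Inverting the 3×3 Gram matrix, [α, β, γ]ᵀ = [-3838/3837, -1335/1279, -4049/3837]ᵀ.

β = -1.044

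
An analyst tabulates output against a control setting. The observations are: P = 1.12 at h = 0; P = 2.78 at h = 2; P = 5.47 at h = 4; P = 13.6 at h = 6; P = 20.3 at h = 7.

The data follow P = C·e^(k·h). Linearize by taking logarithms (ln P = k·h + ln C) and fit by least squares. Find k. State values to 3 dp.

k = 0.410

With ln Pᵢ as the transformed response and hᵢ as the regressor:
Σh = 19.0000, Σ(h)² = 105.0000, Σln P = 8.4557, Σh·ln P = 45.5768.
Equations: 105.0000·k + 19.0000·ln C = 45.5768;  19.0000·k + 5·ln C = 8.4557.
Solving (det = 164.0000): k = 0.40991, ln C = 0.13350.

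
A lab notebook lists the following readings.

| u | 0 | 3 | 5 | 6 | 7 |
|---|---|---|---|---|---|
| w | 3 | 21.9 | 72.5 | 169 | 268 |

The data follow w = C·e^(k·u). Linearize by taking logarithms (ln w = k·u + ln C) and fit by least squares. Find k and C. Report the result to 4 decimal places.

k = 0.6493, C = 3.0373

With ln wᵢ as the transformed response and uᵢ as the regressor:
Σu = 21.0000, Σ(u)² = 119.0000, Σln w = 19.1896, Σu·ln w = 100.5937.
Equations: 119.0000·k + 21.0000·ln C = 100.5937;  21.0000·k + 5·ln C = 19.1896.
Δ = 119.0000·5 − (21.0000)² = 154.0000; k = (100.5937·5 − 21.0000·19.1896)/154.0000 = 0.64927, ln C = (119.0000·19.1896 − 21.0000·100.5937)/154.0000 = 1.11098, so C = exp(1.11098) = 3.03734.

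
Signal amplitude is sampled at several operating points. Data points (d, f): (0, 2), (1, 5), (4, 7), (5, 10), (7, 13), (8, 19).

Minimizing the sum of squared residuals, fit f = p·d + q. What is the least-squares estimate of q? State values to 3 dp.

q = 1.738

Sums needed: Σd·d = 155, Σd = 25, Σ1 = 6.
Moment sums: Σd·f = 326, Σf = 56.
So AᵀA·[p, q]ᵀ = Aᵀf: [[155, 25]; [25, 6]]·[p, q]ᵀ = [326, 56]ᵀ.
det = 155·6 − 25² = 305.
p = (326·6 − 25·56)/305 = 556/305; q = (155·56 − 25·326)/305 = 106/61.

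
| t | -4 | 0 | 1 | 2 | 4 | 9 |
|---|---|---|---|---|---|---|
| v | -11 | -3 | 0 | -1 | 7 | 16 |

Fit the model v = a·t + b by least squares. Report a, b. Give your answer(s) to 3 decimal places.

Compute the Gram sums: Σt·t = 118, Σt = 12, Σ1 = 6.
Moment sums: Σt·v = 214, Σv = 8.
Determinant 118·6 − 12² = 564.
a = (214·6 − 12·8)/564 = 99/47; b = (118·8 − 12·214)/564 = -406/141.

a = 2.106, b = -2.879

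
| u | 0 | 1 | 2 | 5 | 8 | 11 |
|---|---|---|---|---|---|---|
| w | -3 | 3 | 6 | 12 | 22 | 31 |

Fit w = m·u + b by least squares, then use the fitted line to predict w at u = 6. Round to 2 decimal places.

From the data, Σu·u = 215, Σu = 27, Σ1 = 6.
Right-hand side: Σu·w = 592, Σw = 71.
So AᵀA·[m, b]ᵀ = Aᵀw: [[215, 27]; [27, 6]]·[m, b]ᵀ = [592, 71]ᵀ.
Δ = 215·6 − 27² = 561.
m = (592·6 − 27·71)/561 = 545/187; b = (215·71 − 27·592)/561 = -719/561.
At u = 6: ŵ = (545/187)·(6) + (-719/561)·(1) = 9091/561.

ŵ = 16.20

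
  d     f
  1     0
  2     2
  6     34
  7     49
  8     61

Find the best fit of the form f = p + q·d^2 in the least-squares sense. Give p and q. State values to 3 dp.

p = -1.333, q = 0.991

Sums needed: Σ1 = 5, Σd^2 = 154, Σd^2·d^2 = 7810.
For Aᵀf: Σf = 146, Σd^2·f = 7537.
AᵀA·[p, q]ᵀ = Aᵀf becomes [[5, 154]; [154, 7810]]·[p, q]ᵀ = [146, 7537]ᵀ.
Determinant 5·7810 − 154² = 15334.
p = (146·7810 − 154·7537)/15334 = -929/697; q = (5·7537 − 154·146)/15334 = 15201/15334.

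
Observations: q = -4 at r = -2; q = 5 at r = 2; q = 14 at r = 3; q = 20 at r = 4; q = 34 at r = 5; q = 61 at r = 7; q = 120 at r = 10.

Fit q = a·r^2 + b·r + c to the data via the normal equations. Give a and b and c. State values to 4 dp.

a = 1.0053, b = 2.2586, c = -3.3694

The normal system MᵀM·[a, b, c]ᵀ = Mᵀq is [[13395, 1559, 207]; [1559, 207, 29]; [207, 29, 7]]·[a, b, c]ᵀ = [16289, 1937, 250]ᵀ.
Row-reducing yields a = 70253/69886, b = 157843/69886, c = -117737/34943.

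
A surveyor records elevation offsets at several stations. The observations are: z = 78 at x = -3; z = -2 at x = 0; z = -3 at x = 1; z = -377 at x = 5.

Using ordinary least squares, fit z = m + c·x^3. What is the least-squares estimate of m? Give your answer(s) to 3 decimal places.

Forming AᵀA = [[4, 99]; [99, 16355]] and Aᵀz = [-304, -49234]ᵀ gives AᵀA·[m, c]ᵀ = Aᵀz.
det = 4·16355 − 99² = 55619.
m = ((-304)·16355 − 99·(-49234))/55619 = -97754/55619; c = (4·(-49234) − 99·(-304))/55619 = -166840/55619.

m = -1.758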